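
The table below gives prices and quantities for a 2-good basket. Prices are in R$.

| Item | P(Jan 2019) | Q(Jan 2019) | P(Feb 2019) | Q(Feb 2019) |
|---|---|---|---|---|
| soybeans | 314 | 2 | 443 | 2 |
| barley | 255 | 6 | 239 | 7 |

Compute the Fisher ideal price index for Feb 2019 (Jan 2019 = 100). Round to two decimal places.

106.78

Laspeyres component (base-period weights):
ΣP(Feb 2019)Q(Jan 2019) = 443×2 + 239×6 = 886 + 1434 = 2320
ΣP(Jan 2019)Q(Jan 2019) = 314×2 + 255×6 = 628 + 1530 = 2158
L = 2320 / 2158 × 100 = 107.5070
Paasche component (current-period weights):
ΣP(Feb 2019)Q(Feb 2019) = 443×2 + 239×7 = 886 + 1673 = 2559
ΣP(Jan 2019)Q(Feb 2019) = 314×2 + 255×7 = 628 + 1785 = 2413
P = 2559 / 2413 × 100 = 106.0506
Fisher = √(L × P) = √(107.5070 × 106.0506) = 106.7763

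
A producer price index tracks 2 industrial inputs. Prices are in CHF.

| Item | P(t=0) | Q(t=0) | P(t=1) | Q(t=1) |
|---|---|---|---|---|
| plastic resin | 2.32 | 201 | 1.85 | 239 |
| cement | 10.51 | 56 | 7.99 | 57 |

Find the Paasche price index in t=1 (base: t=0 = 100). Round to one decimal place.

77.8

Paasche price index uses current-period quantities as weights.
ΣP(t=1)·Q(t=1) = 1.85×239 + 7.99×57 = 442.15 + 455.43 = 897.58
ΣP(t=0)·Q(t=1) = 2.32×239 + 10.51×57 = 554.48 + 599.07 = 1153.55
Index = 897.58 / 1153.55 × 100 = 77.8102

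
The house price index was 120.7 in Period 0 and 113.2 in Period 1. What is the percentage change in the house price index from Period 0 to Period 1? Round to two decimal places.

-6.21%

Change = (113.2 − 120.7) / 120.7 × 100
       = -7.5 / 120.7 × 100 = -6.2138%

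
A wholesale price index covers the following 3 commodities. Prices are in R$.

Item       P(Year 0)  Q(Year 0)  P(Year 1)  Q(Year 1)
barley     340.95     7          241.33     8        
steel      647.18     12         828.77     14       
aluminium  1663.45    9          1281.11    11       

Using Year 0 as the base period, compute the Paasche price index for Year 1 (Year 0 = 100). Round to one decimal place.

Paasche price index uses current-period quantities as weights.
ΣP(Year 1)·Q(Year 1) = 241.33×8 + 828.77×14 + 1281.11×11 = 1930.64 + 11602.78 + 14092.21 = 27625.63
ΣP(Year 0)·Q(Year 1) = 340.95×8 + 647.18×14 + 1663.45×11 = 2727.6 + 9060.52 + 18297.95 = 30086.07
Index = 27625.63 / 30086.07 × 100 = 91.8220

91.8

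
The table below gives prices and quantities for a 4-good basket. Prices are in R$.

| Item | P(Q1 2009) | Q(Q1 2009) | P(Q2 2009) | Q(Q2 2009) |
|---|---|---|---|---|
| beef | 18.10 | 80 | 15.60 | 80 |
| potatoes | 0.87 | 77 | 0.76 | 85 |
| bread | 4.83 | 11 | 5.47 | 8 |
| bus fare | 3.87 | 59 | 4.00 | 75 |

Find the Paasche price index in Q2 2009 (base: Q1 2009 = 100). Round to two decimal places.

Paasche price index uses current-period quantities as weights.
ΣP(Q2 2009)·Q(Q2 2009) = 15.60×80 + 0.76×85 + 5.47×8 + 4.00×75 = 1248 + 64.6 + 43.76 + 300 = 1656.36
ΣP(Q1 2009)·Q(Q2 2009) = 18.10×80 + 0.87×85 + 4.83×8 + 3.87×75 = 1448 + 73.95 + 38.64 + 290.25 = 1850.84
Index = 1656.36 / 1850.84 × 100 = 89.4923

89.49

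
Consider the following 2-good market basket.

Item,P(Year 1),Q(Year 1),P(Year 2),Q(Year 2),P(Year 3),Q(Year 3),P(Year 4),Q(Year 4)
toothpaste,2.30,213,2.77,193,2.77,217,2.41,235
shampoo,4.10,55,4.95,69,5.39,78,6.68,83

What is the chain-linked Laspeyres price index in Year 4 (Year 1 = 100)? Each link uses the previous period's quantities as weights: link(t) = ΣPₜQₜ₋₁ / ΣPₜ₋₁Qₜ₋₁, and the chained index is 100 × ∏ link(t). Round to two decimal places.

127.45

Link Year 1→Year 2:
ΣP(Year 2)Q(Year 1) = 2.77×213 + 4.95×55 = 590.01 + 272.25 = 862.26
ΣP(Year 1)Q(Year 1) = 2.30×213 + 4.10×55 = 489.9 + 225.5 = 715.4
link = 862.26/715.4 = 1.205284
Link Year 2→Year 3:
ΣP(Year 3)Q(Year 2) = 2.77×193 + 5.39×69 = 534.61 + 371.91 = 906.52
ΣP(Year 2)Q(Year 2) = 2.77×193 + 4.95×69 = 534.61 + 341.55 = 876.16
link = 906.52/876.16 = 1.034651
Link Year 3→Year 4:
ΣP(Year 4)Q(Year 3) = 2.41×217 + 6.68×78 = 522.97 + 521.04 = 1044.01
ΣP(Year 3)Q(Year 3) = 2.77×217 + 5.39×78 = 601.09 + 420.42 = 1021.51
link = 1044.01/1021.51 = 1.022026
Chained index = 100 × 1.205284 × 1.034651 × 1.022026 = 127.4516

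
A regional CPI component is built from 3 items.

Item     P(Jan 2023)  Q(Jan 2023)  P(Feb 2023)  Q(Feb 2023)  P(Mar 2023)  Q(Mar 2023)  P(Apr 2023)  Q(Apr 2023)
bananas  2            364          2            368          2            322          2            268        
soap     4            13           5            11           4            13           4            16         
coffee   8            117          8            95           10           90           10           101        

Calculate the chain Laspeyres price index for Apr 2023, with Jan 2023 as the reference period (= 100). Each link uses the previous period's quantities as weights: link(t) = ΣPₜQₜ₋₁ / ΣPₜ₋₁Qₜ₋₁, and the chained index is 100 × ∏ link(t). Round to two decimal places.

Link Jan 2023→Feb 2023:
ΣP(Feb 2023)Q(Jan 2023) = 2×364 + 5×13 + 8×117 = 728 + 65 + 936 = 1729
ΣP(Jan 2023)Q(Jan 2023) = 2×364 + 4×13 + 8×117 = 728 + 52 + 936 = 1716
link = 1729/1716 = 1.007576
Link Feb 2023→Mar 2023:
ΣP(Mar 2023)Q(Feb 2023) = 2×368 + 4×11 + 10×95 = 736 + 44 + 950 = 1730
ΣP(Feb 2023)Q(Feb 2023) = 2×368 + 5×11 + 8×95 = 736 + 55 + 760 = 1551
link = 1730/1551 = 1.115409
Link Mar 2023→Apr 2023:
ΣP(Apr 2023)Q(Mar 2023) = 2×322 + 4×13 + 10×90 = 644 + 52 + 900 = 1596
ΣP(Mar 2023)Q(Mar 2023) = 2×322 + 4×13 + 10×90 = 644 + 52 + 900 = 1596
link = 1596/1596 = 1.000000
Chained index = 100 × 1.007576 × 1.115409 × 1.000000 = 112.3859

112.39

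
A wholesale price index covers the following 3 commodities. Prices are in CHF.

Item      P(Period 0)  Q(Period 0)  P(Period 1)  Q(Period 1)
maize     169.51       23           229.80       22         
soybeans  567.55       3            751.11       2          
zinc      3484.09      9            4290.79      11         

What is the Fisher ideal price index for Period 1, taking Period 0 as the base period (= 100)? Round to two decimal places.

Laspeyres component (base-period weights):
ΣP(Period 1)Q(Period 0) = 229.80×23 + 751.11×3 + 4290.79×9 = 5285.4 + 2253.33 + 38617.11 = 46155.84
ΣP(Period 0)Q(Period 0) = 169.51×23 + 567.55×3 + 3484.09×9 = 3898.73 + 1702.65 + 31356.81 = 36958.19
L = 46155.84 / 36958.19 × 100 = 124.8866
Paasche component (current-period weights):
ΣP(Period 1)Q(Period 1) = 229.80×22 + 751.11×2 + 4290.79×11 = 5055.6 + 1502.22 + 47198.69 = 53756.51
ΣP(Period 0)Q(Period 1) = 169.51×22 + 567.55×2 + 3484.09×11 = 3729.22 + 1135.1 + 38324.99 = 43189.31
P = 53756.51 / 43189.31 × 100 = 124.4672
Fisher = √(L × P) = √(124.8866 × 124.4672) = 124.6767

124.68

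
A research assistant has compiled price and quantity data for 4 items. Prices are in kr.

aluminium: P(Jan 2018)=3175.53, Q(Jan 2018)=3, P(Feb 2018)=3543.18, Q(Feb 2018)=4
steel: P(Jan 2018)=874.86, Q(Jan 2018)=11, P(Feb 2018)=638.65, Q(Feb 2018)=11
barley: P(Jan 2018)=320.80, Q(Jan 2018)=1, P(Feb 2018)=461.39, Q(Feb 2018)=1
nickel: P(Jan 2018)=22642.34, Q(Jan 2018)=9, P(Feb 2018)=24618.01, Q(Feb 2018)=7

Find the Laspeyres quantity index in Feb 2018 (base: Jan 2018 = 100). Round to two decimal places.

Laspeyres quantity index uses base-period prices as weights.
ΣP(Jan 2018)·Q(Feb 2018) = 3175.53×4 + 874.86×11 + 320.80×1 + 22642.34×7 = 12702.12 + 9623.46 + 320.8 + 158496.38 = 181142.76
ΣP(Jan 2018)·Q(Jan 2018) = 3175.53×3 + 874.86×11 + 320.80×1 + 22642.34×9 = 9526.59 + 9623.46 + 320.8 + 203781.06 = 223251.91
Index = 181142.76 / 223251.91 × 100 = 81.1383

81.14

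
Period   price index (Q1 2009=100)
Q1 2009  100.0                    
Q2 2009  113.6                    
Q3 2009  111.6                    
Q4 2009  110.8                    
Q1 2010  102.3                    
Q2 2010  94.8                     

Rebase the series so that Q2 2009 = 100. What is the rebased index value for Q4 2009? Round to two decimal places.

97.54

Rebased(Q4 2009) = 110.8 / 113.6 × 100 = 97.5352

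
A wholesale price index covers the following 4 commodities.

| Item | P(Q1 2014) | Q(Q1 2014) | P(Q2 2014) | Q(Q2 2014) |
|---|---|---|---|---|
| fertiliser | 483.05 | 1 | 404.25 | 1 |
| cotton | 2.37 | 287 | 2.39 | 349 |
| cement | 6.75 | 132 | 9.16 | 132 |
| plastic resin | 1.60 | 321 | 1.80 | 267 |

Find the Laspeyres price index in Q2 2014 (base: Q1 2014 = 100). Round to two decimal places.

112.04

Laspeyres price index uses base-period quantities as weights.
ΣP(Q2 2014)·Q(Q1 2014) = 404.25×1 + 2.39×287 + 9.16×132 + 1.80×321 = 404.25 + 685.93 + 1209.12 + 577.8 = 2877.1
ΣP(Q1 2014)·Q(Q1 2014) = 483.05×1 + 2.37×287 + 6.75×132 + 1.60×321 = 483.05 + 680.19 + 891 + 513.6 = 2567.84
Index = 2877.1 / 2567.84 × 100 = 112.0436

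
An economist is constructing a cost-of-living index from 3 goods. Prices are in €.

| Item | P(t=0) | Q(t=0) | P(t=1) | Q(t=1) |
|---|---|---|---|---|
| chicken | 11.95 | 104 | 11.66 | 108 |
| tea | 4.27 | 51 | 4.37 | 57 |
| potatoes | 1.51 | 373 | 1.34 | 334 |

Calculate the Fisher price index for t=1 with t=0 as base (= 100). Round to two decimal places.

Laspeyres component (base-period weights):
ΣP(t=1)Q(t=0) = 11.66×104 + 4.37×51 + 1.34×373 = 1212.64 + 222.87 + 499.82 = 1935.33
ΣP(t=0)Q(t=0) = 11.95×104 + 4.27×51 + 1.51×373 = 1242.8 + 217.77 + 563.23 = 2023.8
L = 1935.33 / 2023.8 × 100 = 95.6285
Paasche component (current-period weights):
ΣP(t=1)Q(t=1) = 11.66×108 + 4.37×57 + 1.34×334 = 1259.28 + 249.09 + 447.56 = 1955.93
ΣP(t=0)Q(t=1) = 11.95×108 + 4.27×57 + 1.51×334 = 1290.6 + 243.39 + 504.34 = 2038.33
P = 1955.93 / 2038.33 × 100 = 95.9575
Fisher = √(L × P) = √(95.6285 × 95.9575) = 95.7929

95.79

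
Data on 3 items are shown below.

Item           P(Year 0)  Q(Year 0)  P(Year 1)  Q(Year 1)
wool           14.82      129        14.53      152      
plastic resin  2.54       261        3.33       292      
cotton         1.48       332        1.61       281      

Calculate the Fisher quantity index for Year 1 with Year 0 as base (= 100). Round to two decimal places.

111.03

Laspeyres component (base-period weights):
ΣP(Year 0)Q(Year 1) = 14.82×152 + 2.54×292 + 1.48×281 = 2252.64 + 741.68 + 415.88 = 3410.2
ΣP(Year 0)Q(Year 0) = 14.82×129 + 2.54×261 + 1.48×332 = 1911.78 + 662.94 + 491.36 = 3066.08
L = 3410.2 / 3066.08 × 100 = 111.2235
Paasche component (current-period weights):
ΣP(Year 1)Q(Year 1) = 14.53×152 + 3.33×292 + 1.61×281 = 2208.56 + 972.36 + 452.41 = 3633.33
ΣP(Year 1)Q(Year 0) = 14.53×129 + 3.33×261 + 1.61×332 = 1874.37 + 869.13 + 534.52 = 3278.02
P = 3633.33 / 3278.02 × 100 = 110.8392
Fisher = √(L × P) = √(111.2235 × 110.8392) = 111.0311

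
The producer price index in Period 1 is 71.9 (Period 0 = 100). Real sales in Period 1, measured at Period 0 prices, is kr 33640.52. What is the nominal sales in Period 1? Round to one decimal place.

Nominal = Real × (Index/100) = 33640.52 × (71.9/100)
        = 33640.52 × 0.719 = 24187.5339

24187.5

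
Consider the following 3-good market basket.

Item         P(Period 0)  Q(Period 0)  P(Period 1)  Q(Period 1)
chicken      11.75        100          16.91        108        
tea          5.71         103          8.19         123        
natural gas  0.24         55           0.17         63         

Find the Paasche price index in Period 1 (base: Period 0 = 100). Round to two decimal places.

Paasche price index uses current-period quantities as weights.
ΣP(Period 1)·Q(Period 1) = 16.91×108 + 8.19×123 + 0.17×63 = 1826.28 + 1007.37 + 10.71 = 2844.36
ΣP(Period 0)·Q(Period 1) = 11.75×108 + 5.71×123 + 0.24×63 = 1269 + 702.33 + 15.12 = 1986.45
Index = 2844.36 / 1986.45 × 100 = 143.1881

143.19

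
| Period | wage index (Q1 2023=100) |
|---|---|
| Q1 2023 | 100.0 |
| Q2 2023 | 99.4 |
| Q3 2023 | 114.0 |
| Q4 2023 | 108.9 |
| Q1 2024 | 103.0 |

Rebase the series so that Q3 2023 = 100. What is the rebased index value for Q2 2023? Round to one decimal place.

Rebased(Q2 2023) = 99.4 / 114.0 × 100 = 87.1930

87.2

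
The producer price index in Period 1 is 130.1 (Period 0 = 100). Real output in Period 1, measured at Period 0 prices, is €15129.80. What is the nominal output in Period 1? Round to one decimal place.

Nominal = Real × (Index/100) = 15129.80 × (130.1/100)
        = 15129.80 × 1.301 = 19683.8698

19683.9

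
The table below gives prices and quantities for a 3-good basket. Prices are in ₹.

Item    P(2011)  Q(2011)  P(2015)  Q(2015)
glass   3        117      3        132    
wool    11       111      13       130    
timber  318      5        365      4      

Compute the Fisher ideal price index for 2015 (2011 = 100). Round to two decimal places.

Laspeyres component (base-period weights):
ΣP(2015)Q(2011) = 3×117 + 13×111 + 365×5 = 351 + 1443 + 1825 = 3619
ΣP(2011)Q(2011) = 3×117 + 11×111 + 318×5 = 351 + 1221 + 1590 = 3162
L = 3619 / 3162 × 100 = 114.4529
Paasche component (current-period weights):
ΣP(2015)Q(2015) = 3×132 + 13×130 + 365×4 = 396 + 1690 + 1460 = 3546
ΣP(2011)Q(2015) = 3×132 + 11×130 + 318×4 = 396 + 1430 + 1272 = 3098
P = 3546 / 3098 × 100 = 114.4609
Fisher = √(L × P) = √(114.4529 × 114.4609) = 114.4569

114.46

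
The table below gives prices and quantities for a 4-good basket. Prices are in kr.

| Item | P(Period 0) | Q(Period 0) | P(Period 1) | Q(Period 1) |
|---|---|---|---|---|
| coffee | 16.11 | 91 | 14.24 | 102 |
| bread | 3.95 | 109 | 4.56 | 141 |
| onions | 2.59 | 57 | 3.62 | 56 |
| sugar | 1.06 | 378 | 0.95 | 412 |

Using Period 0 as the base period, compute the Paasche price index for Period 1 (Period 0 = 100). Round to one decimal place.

96.7

Paasche price index uses current-period quantities as weights.
ΣP(Period 1)·Q(Period 1) = 14.24×102 + 4.56×141 + 3.62×56 + 0.95×412 = 1452.48 + 642.96 + 202.72 + 391.4 = 2689.56
ΣP(Period 0)·Q(Period 1) = 16.11×102 + 3.95×141 + 2.59×56 + 1.06×412 = 1643.22 + 556.95 + 145.04 + 436.72 = 2781.93
Index = 2689.56 / 2781.93 × 100 = 96.6796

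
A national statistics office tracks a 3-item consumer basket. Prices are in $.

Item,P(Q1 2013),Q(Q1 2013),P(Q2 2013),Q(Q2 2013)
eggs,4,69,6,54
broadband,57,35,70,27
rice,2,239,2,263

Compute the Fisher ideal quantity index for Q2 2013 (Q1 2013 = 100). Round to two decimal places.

82.48

Laspeyres component (base-period weights):
ΣP(Q1 2013)Q(Q2 2013) = 4×54 + 57×27 + 2×263 = 216 + 1539 + 526 = 2281
ΣP(Q1 2013)Q(Q1 2013) = 4×69 + 57×35 + 2×239 = 276 + 1995 + 478 = 2749
L = 2281 / 2749 × 100 = 82.9756
Paasche component (current-period weights):
ΣP(Q2 2013)Q(Q2 2013) = 6×54 + 70×27 + 2×263 = 324 + 1890 + 526 = 2740
ΣP(Q2 2013)Q(Q1 2013) = 6×69 + 70×35 + 2×239 = 414 + 2450 + 478 = 3342
P = 2740 / 3342 × 100 = 81.9868
Fisher = √(L × P) = √(82.9756 × 81.9868) = 82.4797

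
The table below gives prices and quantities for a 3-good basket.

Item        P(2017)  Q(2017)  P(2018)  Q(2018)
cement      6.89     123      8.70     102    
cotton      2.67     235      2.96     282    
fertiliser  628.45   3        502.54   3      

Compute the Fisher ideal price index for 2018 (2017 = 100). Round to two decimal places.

Laspeyres component (base-period weights):
ΣP(2018)Q(2017) = 8.70×123 + 2.96×235 + 502.54×3 = 1070.1 + 695.6 + 1507.62 = 3273.32
ΣP(2017)Q(2017) = 6.89×123 + 2.67×235 + 628.45×3 = 847.47 + 627.45 + 1885.35 = 3360.27
L = 3273.32 / 3360.27 × 100 = 97.4124
Paasche component (current-period weights):
ΣP(2018)Q(2018) = 8.70×102 + 2.96×282 + 502.54×3 = 887.4 + 834.72 + 1507.62 = 3229.74
ΣP(2017)Q(2018) = 6.89×102 + 2.67×282 + 628.45×3 = 702.78 + 752.94 + 1885.35 = 3341.07
P = 3229.74 / 3341.07 × 100 = 96.6678
Fisher = √(L × P) = √(97.4124 × 96.6678) = 97.0394

97.04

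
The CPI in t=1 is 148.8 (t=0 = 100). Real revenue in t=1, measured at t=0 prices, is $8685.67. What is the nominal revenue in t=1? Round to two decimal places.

12924.28

Nominal = Real × (Index/100) = 8685.67 × (148.8/100)
        = 8685.67 × 1.488 = 12924.2770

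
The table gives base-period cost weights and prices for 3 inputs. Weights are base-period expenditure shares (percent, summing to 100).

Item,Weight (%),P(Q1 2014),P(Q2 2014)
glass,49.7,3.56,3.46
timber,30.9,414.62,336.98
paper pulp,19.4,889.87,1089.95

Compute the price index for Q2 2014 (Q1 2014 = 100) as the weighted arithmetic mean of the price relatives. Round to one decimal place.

glass: 49.7 × (3.46/3.56) = 49.7 × 0.971910 = 48.3039
timber: 30.9 × (336.98/414.62) = 30.9 × 0.812744 = 25.1138
paper pulp: 19.4 × (1089.95/889.87) = 19.4 × 1.224842 = 23.7619
Index = Σ wᵢ·(p₁ᵢ/p₀ᵢ) = 48.3039 + 25.1138 + 23.7619 = 97.1797

97.2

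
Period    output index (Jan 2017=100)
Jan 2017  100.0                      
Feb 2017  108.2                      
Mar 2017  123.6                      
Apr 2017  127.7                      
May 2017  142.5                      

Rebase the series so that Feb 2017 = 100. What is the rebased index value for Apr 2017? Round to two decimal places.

Rebased(Apr 2017) = 127.7 / 108.2 × 100 = 118.0222

118.02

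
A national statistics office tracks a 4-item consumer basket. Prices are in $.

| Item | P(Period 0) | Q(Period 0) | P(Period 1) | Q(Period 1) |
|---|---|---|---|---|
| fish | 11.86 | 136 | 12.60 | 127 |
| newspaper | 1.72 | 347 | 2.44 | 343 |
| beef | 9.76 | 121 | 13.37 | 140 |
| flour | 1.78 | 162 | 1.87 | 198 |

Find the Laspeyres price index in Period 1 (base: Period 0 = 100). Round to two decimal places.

121.80

Laspeyres price index uses base-period quantities as weights.
ΣP(Period 1)·Q(Period 0) = 12.60×136 + 2.44×347 + 13.37×121 + 1.87×162 = 1713.6 + 846.68 + 1617.77 + 302.94 = 4480.99
ΣP(Period 0)·Q(Period 0) = 11.86×136 + 1.72×347 + 9.76×121 + 1.78×162 = 1612.96 + 596.84 + 1180.96 + 288.36 = 3679.12
Index = 4480.99 / 3679.12 × 100 = 121.7952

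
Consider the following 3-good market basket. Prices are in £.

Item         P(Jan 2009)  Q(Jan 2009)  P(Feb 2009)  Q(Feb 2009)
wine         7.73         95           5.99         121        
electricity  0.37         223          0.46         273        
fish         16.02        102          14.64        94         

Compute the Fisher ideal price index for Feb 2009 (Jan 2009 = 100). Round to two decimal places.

87.96

Laspeyres component (base-period weights):
ΣP(Feb 2009)Q(Jan 2009) = 5.99×95 + 0.46×223 + 14.64×102 = 569.05 + 102.58 + 1493.28 = 2164.91
ΣP(Jan 2009)Q(Jan 2009) = 7.73×95 + 0.37×223 + 16.02×102 = 734.35 + 82.51 + 1634.04 = 2450.9
L = 2164.91 / 2450.9 × 100 = 88.3312
Paasche component (current-period weights):
ΣP(Feb 2009)Q(Feb 2009) = 5.99×121 + 0.46×273 + 14.64×94 = 724.79 + 125.58 + 1376.16 = 2226.53
ΣP(Jan 2009)Q(Feb 2009) = 7.73×121 + 0.37×273 + 16.02×94 = 935.33 + 101.01 + 1505.88 = 2542.22
P = 2226.53 / 2542.22 × 100 = 87.5821
Fisher = √(L × P) = √(88.3312 × 87.5821) = 87.9559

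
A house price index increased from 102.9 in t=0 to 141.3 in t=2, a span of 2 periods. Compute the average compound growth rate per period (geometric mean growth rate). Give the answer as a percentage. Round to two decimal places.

17.18%

Growth factor = (141.3/102.9)^(1/2) = (1.373178)^(1/2) = 1.171827
Growth rate = 1.171827 − 1 = 0.171827 = 17.1827%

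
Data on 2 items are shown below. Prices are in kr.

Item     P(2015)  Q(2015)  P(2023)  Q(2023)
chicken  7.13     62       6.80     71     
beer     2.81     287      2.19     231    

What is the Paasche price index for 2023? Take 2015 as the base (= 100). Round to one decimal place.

Paasche price index uses current-period quantities as weights.
ΣP(2023)·Q(2023) = 6.80×71 + 2.19×231 = 482.8 + 505.89 = 988.69
ΣP(2015)·Q(2023) = 7.13×71 + 2.81×231 = 506.23 + 649.11 = 1155.34
Index = 988.69 / 1155.34 × 100 = 85.5757

85.6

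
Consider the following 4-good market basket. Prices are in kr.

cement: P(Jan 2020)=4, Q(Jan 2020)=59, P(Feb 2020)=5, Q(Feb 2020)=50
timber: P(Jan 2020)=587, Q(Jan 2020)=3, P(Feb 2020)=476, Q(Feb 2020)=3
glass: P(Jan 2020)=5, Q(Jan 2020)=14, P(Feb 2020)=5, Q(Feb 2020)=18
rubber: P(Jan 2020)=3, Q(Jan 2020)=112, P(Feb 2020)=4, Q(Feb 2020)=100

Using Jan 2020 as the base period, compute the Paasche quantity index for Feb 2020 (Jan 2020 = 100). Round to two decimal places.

Paasche quantity index uses current-period prices as weights.
ΣP(Feb 2020)·Q(Feb 2020) = 5×50 + 476×3 + 5×18 + 4×100 = 250 + 1428 + 90 + 400 = 2168
ΣP(Feb 2020)·Q(Jan 2020) = 5×59 + 476×3 + 5×14 + 4×112 = 295 + 1428 + 70 + 448 = 2241
Index = 2168 / 2241 × 100 = 96.7425

96.74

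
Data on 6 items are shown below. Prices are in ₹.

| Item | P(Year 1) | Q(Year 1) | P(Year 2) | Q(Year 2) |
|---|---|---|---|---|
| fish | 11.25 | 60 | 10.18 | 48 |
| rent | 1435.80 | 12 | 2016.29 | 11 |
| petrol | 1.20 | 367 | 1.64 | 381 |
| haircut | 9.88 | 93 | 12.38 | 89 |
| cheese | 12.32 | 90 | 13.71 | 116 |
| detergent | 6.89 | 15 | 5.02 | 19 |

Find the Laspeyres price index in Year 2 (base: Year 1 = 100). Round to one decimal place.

Laspeyres price index uses base-period quantities as weights.
ΣP(Year 2)·Q(Year 1) = 10.18×60 + 2016.29×12 + 1.64×367 + 12.38×93 + 13.71×90 + 5.02×15 = 610.8 + 24195.48 + 601.88 + 1151.34 + 1233.9 + 75.3 = 27868.7
ΣP(Year 1)·Q(Year 1) = 11.25×60 + 1435.80×12 + 1.20×367 + 9.88×93 + 12.32×90 + 6.89×15 = 675 + 17229.6 + 440.4 + 918.84 + 1108.8 + 103.35 = 20475.99
Index = 27868.7 / 20475.99 × 100 = 136.1043

136.1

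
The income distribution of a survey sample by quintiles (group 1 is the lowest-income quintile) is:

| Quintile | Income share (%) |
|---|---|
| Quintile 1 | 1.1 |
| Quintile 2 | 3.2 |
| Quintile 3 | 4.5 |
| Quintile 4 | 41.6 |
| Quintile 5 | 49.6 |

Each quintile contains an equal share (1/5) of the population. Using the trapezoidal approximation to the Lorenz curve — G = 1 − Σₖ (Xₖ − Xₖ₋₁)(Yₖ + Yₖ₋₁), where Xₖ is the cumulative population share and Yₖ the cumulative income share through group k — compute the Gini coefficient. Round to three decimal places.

Cumulative income shares Yₖ: 0.0110, 0.0430, 0.0880, 0.5040, 1.0000
Σ (Xₖ−Xₖ₋₁)(Yₖ+Yₖ₋₁) = (1/5)(0.0110+0.0000) + (1/5)(0.0430+0.0110) + (1/5)(0.0880+0.0430) + (1/5)(0.5040+0.0880) + (1/5)(1.0000+0.5040)
  = 0.0022 + 0.0108 + 0.0262 + 0.1184 + 0.3008 = 0.4584
G = 1 − 0.4584 = 0.5416

0.542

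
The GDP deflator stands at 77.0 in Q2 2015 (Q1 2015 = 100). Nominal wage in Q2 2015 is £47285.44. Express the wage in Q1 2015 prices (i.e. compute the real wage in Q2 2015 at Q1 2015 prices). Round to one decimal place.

Real = Nominal ÷ (Index/100) = 47285.44 ÷ (77.0/100)
     = 47285.44 ÷ 0.770 = 61409.6623

61409.7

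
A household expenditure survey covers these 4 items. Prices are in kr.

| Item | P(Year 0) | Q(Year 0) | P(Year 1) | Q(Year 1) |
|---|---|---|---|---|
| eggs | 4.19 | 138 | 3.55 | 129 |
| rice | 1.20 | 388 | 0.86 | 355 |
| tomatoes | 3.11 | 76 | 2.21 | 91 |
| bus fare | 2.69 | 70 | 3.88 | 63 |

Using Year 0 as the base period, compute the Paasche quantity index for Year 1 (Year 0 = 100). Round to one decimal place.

95.7

Paasche quantity index uses current-period prices as weights.
ΣP(Year 1)·Q(Year 1) = 3.55×129 + 0.86×355 + 2.21×91 + 3.88×63 = 457.95 + 305.3 + 201.11 + 244.44 = 1208.8
ΣP(Year 1)·Q(Year 0) = 3.55×138 + 0.86×388 + 2.21×76 + 3.88×70 = 489.9 + 333.68 + 167.96 + 271.6 = 1263.14
Index = 1208.8 / 1263.14 × 100 = 95.6980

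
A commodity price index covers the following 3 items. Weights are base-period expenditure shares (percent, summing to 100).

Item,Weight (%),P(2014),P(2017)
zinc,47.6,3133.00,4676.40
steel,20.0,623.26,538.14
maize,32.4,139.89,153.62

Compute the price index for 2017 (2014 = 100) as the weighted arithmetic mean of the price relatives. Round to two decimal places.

zinc: 47.6 × (4676.40/3133.00) = 47.6 × 1.492627 = 71.0490
steel: 20.0 × (538.14/623.26) = 20.0 × 0.863428 = 17.2686
maize: 32.4 × (153.62/139.89) = 32.4 × 1.098149 = 35.5800
Index = Σ wᵢ·(p₁ᵢ/p₀ᵢ) = 71.0490 + 17.2686 + 35.5800 = 123.8976

123.90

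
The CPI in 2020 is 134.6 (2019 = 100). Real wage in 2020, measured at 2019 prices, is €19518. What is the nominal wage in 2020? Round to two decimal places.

Nominal = Real × (Index/100) = 19518 × (134.6/100)
        = 19518 × 1.346 = 26271.2280

26271.23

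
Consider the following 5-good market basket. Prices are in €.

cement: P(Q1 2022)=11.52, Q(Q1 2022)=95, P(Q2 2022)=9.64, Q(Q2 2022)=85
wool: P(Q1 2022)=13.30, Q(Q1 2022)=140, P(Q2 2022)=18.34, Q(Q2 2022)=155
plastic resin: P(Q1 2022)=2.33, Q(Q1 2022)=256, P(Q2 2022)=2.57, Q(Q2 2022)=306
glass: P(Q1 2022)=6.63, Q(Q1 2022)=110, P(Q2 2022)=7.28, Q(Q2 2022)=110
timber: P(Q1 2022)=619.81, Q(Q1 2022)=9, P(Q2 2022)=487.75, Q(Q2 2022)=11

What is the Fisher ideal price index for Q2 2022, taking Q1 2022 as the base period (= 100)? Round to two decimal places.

Laspeyres component (base-period weights):
ΣP(Q2 2022)Q(Q1 2022) = 9.64×95 + 18.34×140 + 2.57×256 + 7.28×110 + 487.75×9 = 915.8 + 2567.6 + 657.92 + 800.8 + 4389.75 = 9331.87
ΣP(Q1 2022)Q(Q1 2022) = 11.52×95 + 13.30×140 + 2.33×256 + 6.63×110 + 619.81×9 = 1094.4 + 1862 + 596.48 + 729.3 + 5578.29 = 9860.47
L = 9331.87 / 9860.47 × 100 = 94.6392
Paasche component (current-period weights):
ΣP(Q2 2022)Q(Q2 2022) = 9.64×85 + 18.34×155 + 2.57×306 + 7.28×110 + 487.75×11 = 819.4 + 2842.7 + 786.42 + 800.8 + 5365.25 = 10614.57
ΣP(Q1 2022)Q(Q2 2022) = 11.52×85 + 13.30×155 + 2.33×306 + 6.63×110 + 619.81×11 = 979.2 + 2061.5 + 712.98 + 729.3 + 6817.91 = 11300.89
P = 10614.57 / 11300.89 × 100 = 93.9269
Fisher = √(L × P) = √(94.6392 × 93.9269) = 94.2824

94.28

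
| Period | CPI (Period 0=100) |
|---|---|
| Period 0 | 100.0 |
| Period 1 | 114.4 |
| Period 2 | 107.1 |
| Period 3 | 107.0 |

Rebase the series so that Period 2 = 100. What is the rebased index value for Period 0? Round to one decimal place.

93.4

Rebased(Period 0) = 100.0 / 107.1 × 100 = 93.3707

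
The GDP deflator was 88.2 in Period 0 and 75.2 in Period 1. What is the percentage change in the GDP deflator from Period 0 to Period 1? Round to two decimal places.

Change = (75.2 − 88.2) / 88.2 × 100
       = -13.0 / 88.2 × 100 = -14.7392%

-14.74%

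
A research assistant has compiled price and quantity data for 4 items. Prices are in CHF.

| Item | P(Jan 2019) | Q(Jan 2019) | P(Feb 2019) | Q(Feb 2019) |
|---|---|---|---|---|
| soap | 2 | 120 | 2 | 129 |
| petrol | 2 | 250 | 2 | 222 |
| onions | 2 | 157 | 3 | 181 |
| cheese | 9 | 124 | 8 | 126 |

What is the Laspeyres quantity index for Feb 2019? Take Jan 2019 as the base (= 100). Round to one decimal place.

101.3

Laspeyres quantity index uses base-period prices as weights.
ΣP(Jan 2019)·Q(Feb 2019) = 2×129 + 2×222 + 2×181 + 9×126 = 258 + 444 + 362 + 1134 = 2198
ΣP(Jan 2019)·Q(Jan 2019) = 2×120 + 2×250 + 2×157 + 9×124 = 240 + 500 + 314 + 1116 = 2170
Index = 2198 / 2170 × 100 = 101.2903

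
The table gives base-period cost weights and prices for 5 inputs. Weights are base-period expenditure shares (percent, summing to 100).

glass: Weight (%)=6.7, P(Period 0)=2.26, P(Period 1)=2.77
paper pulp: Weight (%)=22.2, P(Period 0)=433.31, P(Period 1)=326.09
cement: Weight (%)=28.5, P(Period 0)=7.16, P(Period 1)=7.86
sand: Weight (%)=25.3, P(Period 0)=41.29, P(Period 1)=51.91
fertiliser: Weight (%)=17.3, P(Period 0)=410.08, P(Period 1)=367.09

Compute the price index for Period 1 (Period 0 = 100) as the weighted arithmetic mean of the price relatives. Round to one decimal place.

103.5

glass: 6.7 × (2.77/2.26) = 6.7 × 1.225664 = 8.2119
paper pulp: 22.2 × (326.09/433.31) = 22.2 × 0.752556 = 16.7067
cement: 28.5 × (7.86/7.16) = 28.5 × 1.097765 = 31.2863
sand: 25.3 × (51.91/41.29) = 25.3 × 1.257205 = 31.8073
fertiliser: 17.3 × (367.09/410.08) = 17.3 × 0.895167 = 15.4864
Index = Σ wᵢ·(p₁ᵢ/p₀ᵢ) = 8.2119 + 16.7067 + 31.2863 + 31.8073 + 15.4864 = 103.4987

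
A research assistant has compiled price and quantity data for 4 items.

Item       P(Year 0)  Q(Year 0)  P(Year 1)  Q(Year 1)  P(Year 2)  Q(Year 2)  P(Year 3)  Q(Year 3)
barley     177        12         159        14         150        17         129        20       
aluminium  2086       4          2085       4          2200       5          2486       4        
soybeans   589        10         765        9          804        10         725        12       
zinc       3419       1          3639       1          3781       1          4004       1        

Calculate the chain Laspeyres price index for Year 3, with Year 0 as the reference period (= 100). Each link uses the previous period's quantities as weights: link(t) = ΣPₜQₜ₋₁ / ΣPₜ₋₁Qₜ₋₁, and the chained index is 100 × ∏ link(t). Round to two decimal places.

Link Year 0→Year 1:
ΣP(Year 1)Q(Year 0) = 159×12 + 2085×4 + 765×10 + 3639×1 = 1908 + 8340 + 7650 + 3639 = 21537
ΣP(Year 0)Q(Year 0) = 177×12 + 2086×4 + 589×10 + 3419×1 = 2124 + 8344 + 5890 + 3419 = 19777
link = 21537/19777 = 1.088992
Link Year 1→Year 2:
ΣP(Year 2)Q(Year 1) = 150×14 + 2200×4 + 804×9 + 3781×1 = 2100 + 8800 + 7236 + 3781 = 21917
ΣP(Year 1)Q(Year 1) = 159×14 + 2085×4 + 765×9 + 3639×1 = 2226 + 8340 + 6885 + 3639 = 21090
link = 21917/21090 = 1.039213
Link Year 2→Year 3:
ΣP(Year 3)Q(Year 2) = 129×17 + 2486×5 + 725×10 + 4004×1 = 2193 + 12430 + 7250 + 4004 = 25877
ΣP(Year 2)Q(Year 2) = 150×17 + 2200×5 + 804×10 + 3781×1 = 2550 + 11000 + 8040 + 3781 = 25371
link = 25877/25371 = 1.019944
Chained index = 100 × 1.088992 × 1.039213 × 1.019944 = 115.4265

115.43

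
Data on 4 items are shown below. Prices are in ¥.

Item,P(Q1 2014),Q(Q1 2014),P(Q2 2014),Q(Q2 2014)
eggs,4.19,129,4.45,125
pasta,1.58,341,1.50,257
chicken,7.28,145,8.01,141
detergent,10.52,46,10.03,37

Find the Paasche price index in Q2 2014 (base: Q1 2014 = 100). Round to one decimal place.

Paasche price index uses current-period quantities as weights.
ΣP(Q2 2014)·Q(Q2 2014) = 4.45×125 + 1.50×257 + 8.01×141 + 10.03×37 = 556.25 + 385.5 + 1129.41 + 371.11 = 2442.27
ΣP(Q1 2014)·Q(Q2 2014) = 4.19×125 + 1.58×257 + 7.28×141 + 10.52×37 = 523.75 + 406.06 + 1026.48 + 389.24 = 2345.53
Index = 2442.27 / 2345.53 × 100 = 104.1244

104.1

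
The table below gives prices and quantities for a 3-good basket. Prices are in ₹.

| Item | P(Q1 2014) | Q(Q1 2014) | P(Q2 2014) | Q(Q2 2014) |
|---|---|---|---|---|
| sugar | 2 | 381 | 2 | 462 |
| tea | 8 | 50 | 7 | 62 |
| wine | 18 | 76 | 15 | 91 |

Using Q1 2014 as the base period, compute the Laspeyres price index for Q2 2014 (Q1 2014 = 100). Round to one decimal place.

Laspeyres price index uses base-period quantities as weights.
ΣP(Q2 2014)·Q(Q1 2014) = 2×381 + 7×50 + 15×76 = 762 + 350 + 1140 = 2252
ΣP(Q1 2014)·Q(Q1 2014) = 2×381 + 8×50 + 18×76 = 762 + 400 + 1368 = 2530
Index = 2252 / 2530 × 100 = 89.0119

89.0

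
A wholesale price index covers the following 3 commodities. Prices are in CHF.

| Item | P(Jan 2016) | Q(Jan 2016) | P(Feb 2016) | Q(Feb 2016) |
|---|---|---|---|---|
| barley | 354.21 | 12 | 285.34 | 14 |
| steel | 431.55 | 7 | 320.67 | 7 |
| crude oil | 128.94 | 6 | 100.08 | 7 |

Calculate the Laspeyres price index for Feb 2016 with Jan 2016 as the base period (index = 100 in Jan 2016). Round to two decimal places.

Laspeyres price index uses base-period quantities as weights.
ΣP(Feb 2016)·Q(Jan 2016) = 285.34×12 + 320.67×7 + 100.08×6 = 3424.08 + 2244.69 + 600.48 = 6269.25
ΣP(Jan 2016)·Q(Jan 2016) = 354.21×12 + 431.55×7 + 128.94×6 = 4250.52 + 3020.85 + 773.64 = 8045.01
Index = 6269.25 / 8045.01 × 100 = 77.9272

77.93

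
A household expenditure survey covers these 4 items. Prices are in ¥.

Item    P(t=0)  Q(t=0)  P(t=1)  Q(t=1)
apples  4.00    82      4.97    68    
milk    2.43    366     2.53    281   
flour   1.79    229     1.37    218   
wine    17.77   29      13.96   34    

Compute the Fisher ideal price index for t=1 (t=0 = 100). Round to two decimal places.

94.62

Laspeyres component (base-period weights):
ΣP(t=1)Q(t=0) = 4.97×82 + 2.53×366 + 1.37×229 + 13.96×29 = 407.54 + 925.98 + 313.73 + 404.84 = 2052.09
ΣP(t=0)Q(t=0) = 4.00×82 + 2.43×366 + 1.79×229 + 17.77×29 = 328 + 889.38 + 409.91 + 515.33 = 2142.62
L = 2052.09 / 2142.62 × 100 = 95.7748
Paasche component (current-period weights):
ΣP(t=1)Q(t=1) = 4.97×68 + 2.53×281 + 1.37×218 + 13.96×34 = 337.96 + 710.93 + 298.66 + 474.64 = 1822.19
ΣP(t=0)Q(t=1) = 4.00×68 + 2.43×281 + 1.79×218 + 17.77×34 = 272 + 682.83 + 390.22 + 604.18 = 1949.23
P = 1822.19 / 1949.23 × 100 = 93.4826
Fisher = √(L × P) = √(95.7748 × 93.4826) = 94.6217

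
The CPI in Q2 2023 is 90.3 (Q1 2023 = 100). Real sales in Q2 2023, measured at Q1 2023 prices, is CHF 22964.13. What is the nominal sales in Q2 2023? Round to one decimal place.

20736.6

Nominal = Real × (Index/100) = 22964.13 × (90.3/100)
        = 22964.13 × 0.903 = 20736.6094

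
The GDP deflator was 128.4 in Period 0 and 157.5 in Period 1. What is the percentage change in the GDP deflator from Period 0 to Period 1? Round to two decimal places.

22.66%

Change = (157.5 − 128.4) / 128.4 × 100
       = 29.1 / 128.4 × 100 = 22.6636%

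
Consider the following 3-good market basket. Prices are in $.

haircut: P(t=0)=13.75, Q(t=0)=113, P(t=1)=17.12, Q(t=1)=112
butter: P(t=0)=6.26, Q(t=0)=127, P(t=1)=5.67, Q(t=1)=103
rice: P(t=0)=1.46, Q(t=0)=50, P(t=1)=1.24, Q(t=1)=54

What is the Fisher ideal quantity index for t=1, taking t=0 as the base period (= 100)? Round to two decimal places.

94.00

Laspeyres component (base-period weights):
ΣP(t=0)Q(t=1) = 13.75×112 + 6.26×103 + 1.46×54 = 1540 + 644.78 + 78.84 = 2263.62
ΣP(t=0)Q(t=0) = 13.75×113 + 6.26×127 + 1.46×50 = 1553.75 + 795.02 + 73 = 2421.77
L = 2263.62 / 2421.77 × 100 = 93.4697
Paasche component (current-period weights):
ΣP(t=1)Q(t=1) = 17.12×112 + 5.67×103 + 1.24×54 = 1917.44 + 584.01 + 66.96 = 2568.41
ΣP(t=1)Q(t=0) = 17.12×113 + 5.67×127 + 1.24×50 = 1934.56 + 720.09 + 62 = 2716.65
P = 2568.41 / 2716.65 × 100 = 94.5433
Fisher = √(L × P) = √(93.4697 × 94.5433) = 94.0049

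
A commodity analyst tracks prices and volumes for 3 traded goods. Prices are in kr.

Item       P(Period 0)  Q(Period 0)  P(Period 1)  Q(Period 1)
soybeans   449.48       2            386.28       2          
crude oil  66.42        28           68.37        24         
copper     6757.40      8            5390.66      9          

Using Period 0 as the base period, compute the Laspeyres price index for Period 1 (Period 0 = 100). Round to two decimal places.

80.63

Laspeyres price index uses base-period quantities as weights.
ΣP(Period 1)·Q(Period 0) = 386.28×2 + 68.37×28 + 5390.66×8 = 772.56 + 1914.36 + 43125.28 = 45812.2
ΣP(Period 0)·Q(Period 0) = 449.48×2 + 66.42×28 + 6757.40×8 = 898.96 + 1859.76 + 54059.2 = 56817.92
Index = 45812.2 / 56817.92 × 100 = 80.6298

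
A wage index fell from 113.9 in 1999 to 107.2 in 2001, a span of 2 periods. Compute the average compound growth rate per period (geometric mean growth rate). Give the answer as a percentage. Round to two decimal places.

Growth factor = (107.2/113.9)^(1/2) = (0.941176)^(1/2) = 0.970143
Growth rate = 0.970143 − 1 = -0.029857 = -2.9857%

-2.99%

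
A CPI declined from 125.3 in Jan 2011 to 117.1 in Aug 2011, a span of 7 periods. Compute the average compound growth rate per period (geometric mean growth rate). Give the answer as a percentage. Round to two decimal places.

Growth factor = (117.1/125.3)^(1/7) = (0.934557)^(1/7) = 0.990378
Growth rate = 0.990378 − 1 = -0.009622 = -0.9622%

-0.96%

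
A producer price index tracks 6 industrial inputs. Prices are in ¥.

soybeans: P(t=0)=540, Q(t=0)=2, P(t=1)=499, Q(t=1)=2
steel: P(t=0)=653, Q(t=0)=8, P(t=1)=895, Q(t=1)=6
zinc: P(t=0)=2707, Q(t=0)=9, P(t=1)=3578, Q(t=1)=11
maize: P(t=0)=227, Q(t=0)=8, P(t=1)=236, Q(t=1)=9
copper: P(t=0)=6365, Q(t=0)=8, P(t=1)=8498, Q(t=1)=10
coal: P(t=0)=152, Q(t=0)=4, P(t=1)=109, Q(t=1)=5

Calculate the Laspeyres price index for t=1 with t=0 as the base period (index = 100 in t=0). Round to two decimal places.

Laspeyres price index uses base-period quantities as weights.
ΣP(t=1)·Q(t=0) = 499×2 + 895×8 + 3578×9 + 236×8 + 8498×8 + 109×4 = 998 + 7160 + 32202 + 1888 + 67984 + 436 = 110668
ΣP(t=0)·Q(t=0) = 540×2 + 653×8 + 2707×9 + 227×8 + 6365×8 + 152×4 = 1080 + 5224 + 24363 + 1816 + 50920 + 608 = 84011
Index = 110668 / 84011 × 100 = 131.7304

131.73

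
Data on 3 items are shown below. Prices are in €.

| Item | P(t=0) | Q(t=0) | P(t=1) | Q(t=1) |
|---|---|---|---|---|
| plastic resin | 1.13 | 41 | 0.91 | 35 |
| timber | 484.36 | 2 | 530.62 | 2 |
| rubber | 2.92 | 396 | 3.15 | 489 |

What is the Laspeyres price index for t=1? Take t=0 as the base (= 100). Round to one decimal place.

Laspeyres price index uses base-period quantities as weights.
ΣP(t=1)·Q(t=0) = 0.91×41 + 530.62×2 + 3.15×396 = 37.31 + 1061.24 + 1247.4 = 2345.95
ΣP(t=0)·Q(t=0) = 1.13×41 + 484.36×2 + 2.92×396 = 46.33 + 968.72 + 1156.32 = 2171.37
Index = 2345.95 / 2171.37 × 100 = 108.0401

108.0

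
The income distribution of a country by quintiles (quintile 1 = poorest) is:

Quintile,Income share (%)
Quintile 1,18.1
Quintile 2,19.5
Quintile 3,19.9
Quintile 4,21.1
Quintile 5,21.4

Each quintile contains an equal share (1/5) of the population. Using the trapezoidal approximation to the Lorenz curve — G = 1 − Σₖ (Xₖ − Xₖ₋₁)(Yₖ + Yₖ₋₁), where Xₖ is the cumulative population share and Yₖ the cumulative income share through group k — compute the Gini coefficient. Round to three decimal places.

0.033

Cumulative income shares Yₖ: 0.1810, 0.3760, 0.5750, 0.7860, 1.0000
Σ (Xₖ−Xₖ₋₁)(Yₖ+Yₖ₋₁) = (1/5)(0.1810+0.0000) + (1/5)(0.3760+0.1810) + (1/5)(0.5750+0.3760) + (1/5)(0.7860+0.5750) + (1/5)(1.0000+0.7860)
  = 0.0362 + 0.1114 + 0.1902 + 0.2722 + 0.3572 = 0.9672
G = 1 − 0.9672 = 0.0328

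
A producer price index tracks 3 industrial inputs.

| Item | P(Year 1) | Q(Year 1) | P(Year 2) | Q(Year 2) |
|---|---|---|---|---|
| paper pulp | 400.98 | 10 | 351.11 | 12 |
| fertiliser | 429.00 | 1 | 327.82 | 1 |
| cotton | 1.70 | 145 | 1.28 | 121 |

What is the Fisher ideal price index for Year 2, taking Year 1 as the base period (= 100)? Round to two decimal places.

86.06

Laspeyres component (base-period weights):
ΣP(Year 2)Q(Year 1) = 351.11×10 + 327.82×1 + 1.28×145 = 3511.1 + 327.82 + 185.6 = 4024.52
ΣP(Year 1)Q(Year 1) = 400.98×10 + 429.00×1 + 1.70×145 = 4009.8 + 429 + 246.5 = 4685.3
L = 4024.52 / 4685.3 × 100 = 85.8967
Paasche component (current-period weights):
ΣP(Year 2)Q(Year 2) = 351.11×12 + 327.82×1 + 1.28×121 = 4213.32 + 327.82 + 154.88 = 4696.02
ΣP(Year 1)Q(Year 2) = 400.98×12 + 429.00×1 + 1.70×121 = 4811.76 + 429 + 205.7 = 5446.46
P = 4696.02 / 5446.46 × 100 = 86.2215
Fisher = √(L × P) = √(85.8967 × 86.2215) = 86.0590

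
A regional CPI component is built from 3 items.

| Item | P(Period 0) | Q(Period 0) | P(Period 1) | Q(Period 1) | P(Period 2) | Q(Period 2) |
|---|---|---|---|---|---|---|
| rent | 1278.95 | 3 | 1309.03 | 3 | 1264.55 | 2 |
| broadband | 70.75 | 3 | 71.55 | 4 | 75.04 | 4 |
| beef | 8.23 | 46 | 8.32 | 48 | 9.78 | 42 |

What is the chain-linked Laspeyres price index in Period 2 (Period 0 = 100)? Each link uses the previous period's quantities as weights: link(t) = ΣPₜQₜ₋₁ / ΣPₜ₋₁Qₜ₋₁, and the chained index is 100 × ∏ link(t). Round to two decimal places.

101.09

Link Period 0→Period 1:
ΣP(Period 1)Q(Period 0) = 1309.03×3 + 71.55×3 + 8.32×46 = 3927.09 + 214.65 + 382.72 = 4524.46
ΣP(Period 0)Q(Period 0) = 1278.95×3 + 70.75×3 + 8.23×46 = 3836.85 + 212.25 + 378.58 = 4427.68
link = 4524.46/4427.68 = 1.021858
Link Period 1→Period 2:
ΣP(Period 2)Q(Period 1) = 1264.55×3 + 75.04×4 + 9.78×48 = 3793.65 + 300.16 + 469.44 = 4563.25
ΣP(Period 1)Q(Period 1) = 1309.03×3 + 71.55×4 + 8.32×48 = 3927.09 + 286.2 + 399.36 = 4612.65
link = 4563.25/4612.65 = 0.989290
Chained index = 100 × 1.021858 × 0.989290 = 101.0914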